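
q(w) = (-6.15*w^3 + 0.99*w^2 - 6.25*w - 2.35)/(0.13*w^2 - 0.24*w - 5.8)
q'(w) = (0.24 - 0.26*w)*(-6.15*w^3 + 0.99*w^2 - 6.25*w - 2.35)/(0.13*w^2 - 0.24*w - 5.8)^2 + (-18.45*w^2 + 1.98*w - 6.25)/(0.13*w^2 - 0.24*w - 5.8) = (-0.7995*w^4 + 2.952*w^3 + 107.5849*w^2 - 10.873*w + 35.686)/(0.0169*w^4 - 0.0624*w^3 - 1.4504*w^2 + 2.784*w + 33.64)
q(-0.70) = -0.83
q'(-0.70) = 3.06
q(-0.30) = 0.04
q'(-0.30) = 1.49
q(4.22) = 105.23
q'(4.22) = 92.64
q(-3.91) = -140.86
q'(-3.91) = 164.59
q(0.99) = 2.29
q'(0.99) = 3.79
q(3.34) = 46.85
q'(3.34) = 45.60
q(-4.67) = -365.93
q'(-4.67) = 515.18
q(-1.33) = -4.22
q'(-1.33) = 8.38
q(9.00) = -1736.09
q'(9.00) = 841.60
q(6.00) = 520.55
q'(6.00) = 525.66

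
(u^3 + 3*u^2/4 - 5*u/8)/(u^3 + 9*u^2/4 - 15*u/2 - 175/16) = 2*u*(2*u - 1)/(4*u^2 + 4*u - 35)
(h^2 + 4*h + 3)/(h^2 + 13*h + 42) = (h^2 + 4*h + 3)/(h^2 + 13*h + 42)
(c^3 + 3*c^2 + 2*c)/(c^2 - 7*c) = (c^2 + 3*c + 2)/(c - 7)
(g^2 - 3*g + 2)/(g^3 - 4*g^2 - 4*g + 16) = (g - 1)/(g^2 - 2*g - 8)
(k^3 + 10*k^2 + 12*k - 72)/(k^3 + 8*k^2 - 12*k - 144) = (k - 2)/(k - 4)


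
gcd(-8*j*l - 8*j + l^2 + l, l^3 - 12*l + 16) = 1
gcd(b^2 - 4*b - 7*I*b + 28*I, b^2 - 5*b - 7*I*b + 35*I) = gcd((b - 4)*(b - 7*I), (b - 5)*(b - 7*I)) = b - 7*I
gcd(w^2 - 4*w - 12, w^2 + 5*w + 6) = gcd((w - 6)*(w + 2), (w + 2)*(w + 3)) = w + 2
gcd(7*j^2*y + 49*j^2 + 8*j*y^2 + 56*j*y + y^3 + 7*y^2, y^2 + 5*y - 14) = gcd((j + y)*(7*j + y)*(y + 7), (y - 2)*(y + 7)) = y + 7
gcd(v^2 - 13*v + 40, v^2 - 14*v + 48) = v - 8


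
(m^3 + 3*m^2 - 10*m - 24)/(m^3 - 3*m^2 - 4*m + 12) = (m + 4)/(m - 2)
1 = 1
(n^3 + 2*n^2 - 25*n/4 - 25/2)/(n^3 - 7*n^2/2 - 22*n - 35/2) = (n^2 - n/2 - 5)/(n^2 - 6*n - 7)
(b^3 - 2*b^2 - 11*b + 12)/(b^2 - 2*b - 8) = (b^2 + 2*b - 3)/(b + 2)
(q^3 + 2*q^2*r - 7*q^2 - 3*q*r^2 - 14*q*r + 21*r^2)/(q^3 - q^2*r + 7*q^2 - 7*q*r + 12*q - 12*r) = (q^2 + 3*q*r - 7*q - 21*r)/(q^2 + 7*q + 12)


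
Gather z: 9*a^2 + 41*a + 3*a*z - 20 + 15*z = 9*a^2 + 41*a + z*(3*a + 15) - 20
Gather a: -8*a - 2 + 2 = -8*a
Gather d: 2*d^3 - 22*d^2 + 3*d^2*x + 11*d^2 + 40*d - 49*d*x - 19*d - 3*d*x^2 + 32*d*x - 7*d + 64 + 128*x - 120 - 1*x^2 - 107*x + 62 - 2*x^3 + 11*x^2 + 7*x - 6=2*d^3 + d^2*(3*x - 11) + d*(-3*x^2 - 17*x + 14) - 2*x^3 + 10*x^2 + 28*x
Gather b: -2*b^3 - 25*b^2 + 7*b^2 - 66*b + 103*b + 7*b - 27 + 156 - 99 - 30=-2*b^3 - 18*b^2 + 44*b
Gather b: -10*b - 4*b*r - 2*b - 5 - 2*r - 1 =b*(-4*r - 12) - 2*r - 6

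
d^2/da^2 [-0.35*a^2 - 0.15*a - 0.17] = -0.700000000000000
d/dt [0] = 0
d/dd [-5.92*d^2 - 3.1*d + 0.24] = -11.84*d - 3.1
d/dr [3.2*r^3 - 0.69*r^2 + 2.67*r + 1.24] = 9.6*r^2 - 1.38*r + 2.67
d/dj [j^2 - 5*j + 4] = 2*j - 5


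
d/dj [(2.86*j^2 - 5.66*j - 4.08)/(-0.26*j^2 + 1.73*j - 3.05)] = (3.4762*j^2 - 19.5676*j + 24.3214)/(0.0676*j^4 - 0.8996*j^3 + 4.5789*j^2 - 10.553*j + 9.3025)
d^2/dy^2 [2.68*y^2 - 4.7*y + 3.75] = 5.36000000000000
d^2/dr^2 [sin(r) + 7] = -sin(r)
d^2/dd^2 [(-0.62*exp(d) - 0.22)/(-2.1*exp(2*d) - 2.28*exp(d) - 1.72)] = (2.7342*exp(4*d) + 0.912240000000004*exp(3*d) - 10.27656*exp(2*d) - 4.466304*exp(d) + 0.971456)*exp(d)/(9.261*exp(6*d) + 30.1644*exp(5*d) + 55.50552*exp(4*d) + 61.264512*exp(3*d) + 45.461664*exp(2*d) + 20.235456*exp(d) + 5.088448)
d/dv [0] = 0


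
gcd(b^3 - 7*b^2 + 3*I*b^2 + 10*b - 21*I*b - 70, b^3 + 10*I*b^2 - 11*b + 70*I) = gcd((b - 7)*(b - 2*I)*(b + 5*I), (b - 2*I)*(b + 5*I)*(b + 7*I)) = b^2 + 3*I*b + 10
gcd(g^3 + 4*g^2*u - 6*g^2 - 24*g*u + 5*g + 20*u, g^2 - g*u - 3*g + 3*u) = 1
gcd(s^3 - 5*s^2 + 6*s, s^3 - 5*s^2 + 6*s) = s^3 - 5*s^2 + 6*s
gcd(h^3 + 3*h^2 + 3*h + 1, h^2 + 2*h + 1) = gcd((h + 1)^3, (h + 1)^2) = h^2 + 2*h + 1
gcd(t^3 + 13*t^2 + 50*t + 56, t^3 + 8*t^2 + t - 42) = t + 7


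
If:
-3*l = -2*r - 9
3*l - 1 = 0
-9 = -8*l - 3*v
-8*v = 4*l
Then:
No Solution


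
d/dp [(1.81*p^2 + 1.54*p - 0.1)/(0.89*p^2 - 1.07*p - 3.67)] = (-3.3073*p^2 - 13.1074*p - 5.7588)/(0.7921*p^4 - 1.9046*p^3 - 5.3877*p^2 + 7.8538*p + 13.4689)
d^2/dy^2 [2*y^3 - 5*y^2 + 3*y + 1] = 12*y - 10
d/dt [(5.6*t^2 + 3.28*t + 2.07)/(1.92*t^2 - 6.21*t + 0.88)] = (-41.0736*t^2 + 1.9072*t + 15.7411)/(3.6864*t^4 - 23.8464*t^3 + 41.9433*t^2 - 10.9296*t + 0.7744)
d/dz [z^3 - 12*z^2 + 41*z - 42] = 3*z^2 - 24*z + 41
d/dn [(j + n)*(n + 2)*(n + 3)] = 2*j*n + 5*j + 3*n^2 + 10*n + 6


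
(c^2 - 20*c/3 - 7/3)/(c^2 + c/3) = (c - 7)/c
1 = 1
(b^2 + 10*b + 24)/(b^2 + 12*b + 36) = (b + 4)/(b + 6)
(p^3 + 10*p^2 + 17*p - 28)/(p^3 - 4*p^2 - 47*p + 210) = (p^2 + 3*p - 4)/(p^2 - 11*p + 30)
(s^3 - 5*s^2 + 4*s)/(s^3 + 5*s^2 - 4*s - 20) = s*(s^2 - 5*s + 4)/(s^3 + 5*s^2 - 4*s - 20)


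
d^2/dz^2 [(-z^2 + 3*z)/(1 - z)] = -4/(z^3 - 3*z^2 + 3*z - 1)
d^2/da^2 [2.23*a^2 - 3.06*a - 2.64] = 4.46000000000000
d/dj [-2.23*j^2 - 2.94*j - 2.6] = -4.46*j - 2.94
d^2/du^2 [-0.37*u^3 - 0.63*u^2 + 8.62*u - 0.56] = -2.22*u - 1.26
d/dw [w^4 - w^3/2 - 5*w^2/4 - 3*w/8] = 4*w^3 - 3*w^2/2 - 5*w/2 - 3/8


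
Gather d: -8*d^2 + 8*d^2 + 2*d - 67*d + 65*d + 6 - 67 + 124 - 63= 0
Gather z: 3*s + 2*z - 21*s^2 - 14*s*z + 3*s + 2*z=-21*s^2 + 6*s + z*(4 - 14*s)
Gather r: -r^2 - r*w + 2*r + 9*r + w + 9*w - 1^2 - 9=-r^2 + r*(11 - w) + 10*w - 10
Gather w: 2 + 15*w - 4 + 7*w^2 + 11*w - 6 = 7*w^2 + 26*w - 8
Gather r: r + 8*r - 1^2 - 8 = 9*r - 9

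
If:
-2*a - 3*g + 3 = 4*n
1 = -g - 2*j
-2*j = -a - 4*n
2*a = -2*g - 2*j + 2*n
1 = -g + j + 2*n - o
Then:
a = -10/7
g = 19/7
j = -13/7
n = -4/7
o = -47/7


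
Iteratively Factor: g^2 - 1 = (g + 1)*(g - 1)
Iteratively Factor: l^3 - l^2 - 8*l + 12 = (l - 2)*(l^2 + l - 6) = (l - 2)*(l + 3)*(l - 2)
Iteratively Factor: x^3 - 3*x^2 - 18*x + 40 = (x - 5)*(x^2 + 2*x - 8) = (x - 5)*(x + 4)*(x - 2)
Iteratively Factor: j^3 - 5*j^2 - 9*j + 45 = (j - 5)*(j^2 - 9) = (j - 5)*(j + 3)*(j - 3)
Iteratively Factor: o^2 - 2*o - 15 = (o + 3)*(o - 5)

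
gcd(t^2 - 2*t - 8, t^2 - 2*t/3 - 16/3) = t + 2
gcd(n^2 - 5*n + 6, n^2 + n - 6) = n - 2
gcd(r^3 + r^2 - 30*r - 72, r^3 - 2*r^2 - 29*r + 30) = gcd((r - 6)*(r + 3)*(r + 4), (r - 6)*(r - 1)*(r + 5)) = r - 6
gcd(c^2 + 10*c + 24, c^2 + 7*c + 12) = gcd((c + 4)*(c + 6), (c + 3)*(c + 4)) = c + 4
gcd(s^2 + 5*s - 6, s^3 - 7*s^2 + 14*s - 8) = s - 1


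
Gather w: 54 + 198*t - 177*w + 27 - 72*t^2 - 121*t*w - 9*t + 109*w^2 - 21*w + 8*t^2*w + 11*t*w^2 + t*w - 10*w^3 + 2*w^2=-72*t^2 + 189*t - 10*w^3 + w^2*(11*t + 111) + w*(8*t^2 - 120*t - 198) + 81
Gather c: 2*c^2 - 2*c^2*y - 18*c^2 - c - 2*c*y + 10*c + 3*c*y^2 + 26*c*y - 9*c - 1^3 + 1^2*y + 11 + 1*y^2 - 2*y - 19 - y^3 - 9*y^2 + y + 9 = c^2*(-2*y - 16) + c*(3*y^2 + 24*y) - y^3 - 8*y^2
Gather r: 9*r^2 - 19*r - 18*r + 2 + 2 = 9*r^2 - 37*r + 4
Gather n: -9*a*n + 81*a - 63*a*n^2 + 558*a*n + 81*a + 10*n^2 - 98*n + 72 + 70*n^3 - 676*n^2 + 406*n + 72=162*a + 70*n^3 + n^2*(-63*a - 666) + n*(549*a + 308) + 144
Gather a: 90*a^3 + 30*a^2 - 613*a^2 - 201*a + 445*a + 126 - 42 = 90*a^3 - 583*a^2 + 244*a + 84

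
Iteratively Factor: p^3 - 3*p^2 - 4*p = (p + 1)*(p^2 - 4*p) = p*(p + 1)*(p - 4)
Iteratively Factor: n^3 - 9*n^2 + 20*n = (n - 5)*(n^2 - 4*n) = n*(n - 5)*(n - 4)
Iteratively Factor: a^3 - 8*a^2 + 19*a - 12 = (a - 1)*(a^2 - 7*a + 12) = (a - 3)*(a - 1)*(a - 4)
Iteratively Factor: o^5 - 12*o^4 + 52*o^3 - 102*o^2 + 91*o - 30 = (o - 1)*(o^4 - 11*o^3 + 41*o^2 - 61*o + 30) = (o - 1)^2*(o^3 - 10*o^2 + 31*o - 30) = (o - 5)*(o - 1)^2*(o^2 - 5*o + 6) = (o - 5)*(o - 2)*(o - 1)^2*(o - 3)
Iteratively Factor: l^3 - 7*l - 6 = (l + 1)*(l^2 - l - 6) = (l - 3)*(l + 1)*(l + 2)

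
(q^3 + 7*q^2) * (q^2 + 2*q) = q^5 + 9*q^4 + 14*q^3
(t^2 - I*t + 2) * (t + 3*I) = t^3 + 2*I*t^2 + 5*t + 6*I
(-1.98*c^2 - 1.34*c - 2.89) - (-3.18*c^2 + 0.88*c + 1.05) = 1.2*c^2 - 2.22*c - 3.94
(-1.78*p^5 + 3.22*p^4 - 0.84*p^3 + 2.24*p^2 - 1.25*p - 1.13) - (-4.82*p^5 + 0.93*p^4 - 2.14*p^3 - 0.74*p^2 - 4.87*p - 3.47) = 3.04*p^5 + 2.29*p^4 + 1.3*p^3 + 2.98*p^2 + 3.62*p + 2.34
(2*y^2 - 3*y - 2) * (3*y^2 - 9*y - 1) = 6*y^4 - 27*y^3 + 19*y^2 + 21*y + 2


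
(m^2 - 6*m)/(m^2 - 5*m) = (m - 6)/(m - 5)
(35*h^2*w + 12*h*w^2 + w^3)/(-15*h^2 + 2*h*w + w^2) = w*(7*h + w)/(-3*h + w)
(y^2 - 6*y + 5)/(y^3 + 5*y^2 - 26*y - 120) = (y - 1)/(y^2 + 10*y + 24)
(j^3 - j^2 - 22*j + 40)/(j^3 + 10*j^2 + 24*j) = (j^3 - j^2 - 22*j + 40)/(j*(j^2 + 10*j + 24))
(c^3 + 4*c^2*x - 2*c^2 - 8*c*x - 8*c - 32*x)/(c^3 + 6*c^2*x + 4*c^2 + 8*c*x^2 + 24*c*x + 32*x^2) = (c^2 - 2*c - 8)/(c^2 + 2*c*x + 4*c + 8*x)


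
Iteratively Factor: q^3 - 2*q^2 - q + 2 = (q - 1)*(q^2 - q - 2) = (q - 2)*(q - 1)*(q + 1)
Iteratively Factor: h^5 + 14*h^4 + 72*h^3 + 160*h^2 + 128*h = (h + 4)*(h^4 + 10*h^3 + 32*h^2 + 32*h) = (h + 4)^2*(h^3 + 6*h^2 + 8*h) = h*(h + 4)^2*(h^2 + 6*h + 8) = h*(h + 4)^3*(h + 2)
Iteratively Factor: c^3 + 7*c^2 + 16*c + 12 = (c + 3)*(c^2 + 4*c + 4) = (c + 2)*(c + 3)*(c + 2)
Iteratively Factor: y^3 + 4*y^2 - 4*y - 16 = (y + 2)*(y^2 + 2*y - 8) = (y - 2)*(y + 2)*(y + 4)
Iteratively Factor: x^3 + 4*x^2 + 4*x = (x + 2)*(x^2 + 2*x) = x*(x + 2)*(x + 2)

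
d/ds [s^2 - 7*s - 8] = 2*s - 7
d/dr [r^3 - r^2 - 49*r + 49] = 3*r^2 - 2*r - 49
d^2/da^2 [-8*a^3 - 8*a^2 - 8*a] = -48*a - 16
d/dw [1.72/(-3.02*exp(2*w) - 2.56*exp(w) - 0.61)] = (10.3888*exp(w) + 4.4032)*exp(w)/(3.02*exp(2*w) + 2.56*exp(w) + 0.61)^2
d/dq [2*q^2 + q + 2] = 4*q + 1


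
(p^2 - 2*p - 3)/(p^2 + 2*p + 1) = (p - 3)/(p + 1)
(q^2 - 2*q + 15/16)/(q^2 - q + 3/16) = (4*q - 5)/(4*q - 1)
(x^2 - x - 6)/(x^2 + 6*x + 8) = (x - 3)/(x + 4)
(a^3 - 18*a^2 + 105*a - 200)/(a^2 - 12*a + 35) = (a^2 - 13*a + 40)/(a - 7)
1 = 1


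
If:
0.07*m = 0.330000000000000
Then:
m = 4.71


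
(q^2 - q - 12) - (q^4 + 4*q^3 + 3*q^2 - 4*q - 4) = -q^4 - 4*q^3 - 2*q^2 + 3*q - 8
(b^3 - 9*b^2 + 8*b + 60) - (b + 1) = b^3 - 9*b^2 + 7*b + 59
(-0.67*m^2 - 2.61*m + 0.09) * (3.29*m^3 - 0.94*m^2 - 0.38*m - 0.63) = -2.2043*m^5 - 7.9571*m^4 + 3.0041*m^3 + 1.3293*m^2 + 1.6101*m - 0.0567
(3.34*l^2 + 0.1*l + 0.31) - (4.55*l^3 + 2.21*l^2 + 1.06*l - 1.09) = -4.55*l^3 + 1.13*l^2 - 0.96*l + 1.4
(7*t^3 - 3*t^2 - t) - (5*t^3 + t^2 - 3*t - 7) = 2*t^3 - 4*t^2 + 2*t + 7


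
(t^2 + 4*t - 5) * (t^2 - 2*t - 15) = t^4 + 2*t^3 - 28*t^2 - 50*t + 75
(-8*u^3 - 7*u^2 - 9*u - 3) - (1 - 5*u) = -8*u^3 - 7*u^2 - 4*u - 4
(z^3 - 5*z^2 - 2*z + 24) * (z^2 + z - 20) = z^5 - 4*z^4 - 27*z^3 + 122*z^2 + 64*z - 480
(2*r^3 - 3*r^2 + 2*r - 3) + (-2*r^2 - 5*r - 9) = 2*r^3 - 5*r^2 - 3*r - 12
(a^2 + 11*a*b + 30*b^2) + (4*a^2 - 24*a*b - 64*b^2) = 5*a^2 - 13*a*b - 34*b^2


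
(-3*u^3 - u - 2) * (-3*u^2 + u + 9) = 9*u^5 - 3*u^4 - 24*u^3 + 5*u^2 - 11*u - 18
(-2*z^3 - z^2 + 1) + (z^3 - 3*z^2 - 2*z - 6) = -z^3 - 4*z^2 - 2*z - 5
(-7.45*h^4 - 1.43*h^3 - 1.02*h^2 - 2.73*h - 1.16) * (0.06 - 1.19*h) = 8.8655*h^5 + 1.2547*h^4 + 1.128*h^3 + 3.1875*h^2 + 1.2166*h - 0.0696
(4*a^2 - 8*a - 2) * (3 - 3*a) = -12*a^3 + 36*a^2 - 18*a - 6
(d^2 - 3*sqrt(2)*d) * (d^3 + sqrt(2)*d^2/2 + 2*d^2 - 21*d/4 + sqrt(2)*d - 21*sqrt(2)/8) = d^5 - 5*sqrt(2)*d^4/2 + 2*d^4 - 33*d^3/4 - 5*sqrt(2)*d^3 - 6*d^2 + 105*sqrt(2)*d^2/8 + 63*d/4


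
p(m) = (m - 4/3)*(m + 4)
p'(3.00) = 8.67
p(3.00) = 11.67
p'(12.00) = 26.67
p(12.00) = 170.67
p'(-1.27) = 0.13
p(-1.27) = -7.11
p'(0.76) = 4.19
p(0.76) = -2.73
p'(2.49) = 7.65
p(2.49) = 7.51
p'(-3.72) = -4.77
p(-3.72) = -1.41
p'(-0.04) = 2.59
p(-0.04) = -5.44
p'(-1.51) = -0.35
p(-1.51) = -7.08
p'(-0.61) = 1.45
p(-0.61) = -6.59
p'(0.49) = 3.65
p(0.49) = -3.79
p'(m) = 2*m + 8/3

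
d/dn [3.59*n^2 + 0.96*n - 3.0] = 7.18*n + 0.96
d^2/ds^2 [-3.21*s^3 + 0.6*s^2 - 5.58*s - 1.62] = 1.2 - 19.26*s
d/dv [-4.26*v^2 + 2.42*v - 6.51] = 2.42 - 8.52*v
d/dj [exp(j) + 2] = exp(j)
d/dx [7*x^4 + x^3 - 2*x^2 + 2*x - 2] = 28*x^3 + 3*x^2 - 4*x + 2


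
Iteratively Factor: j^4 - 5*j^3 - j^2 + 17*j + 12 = (j - 3)*(j^3 - 2*j^2 - 7*j - 4) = (j - 4)*(j - 3)*(j^2 + 2*j + 1) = (j - 4)*(j - 3)*(j + 1)*(j + 1)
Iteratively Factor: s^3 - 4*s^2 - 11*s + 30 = (s - 2)*(s^2 - 2*s - 15) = (s - 2)*(s + 3)*(s - 5)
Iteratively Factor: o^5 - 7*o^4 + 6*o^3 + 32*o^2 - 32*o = (o - 4)*(o^4 - 3*o^3 - 6*o^2 + 8*o) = (o - 4)*(o + 2)*(o^3 - 5*o^2 + 4*o) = (o - 4)*(o - 1)*(o + 2)*(o^2 - 4*o) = (o - 4)^2*(o - 1)*(o + 2)*(o)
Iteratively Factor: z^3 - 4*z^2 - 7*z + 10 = (z - 5)*(z^2 + z - 2) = (z - 5)*(z - 1)*(z + 2)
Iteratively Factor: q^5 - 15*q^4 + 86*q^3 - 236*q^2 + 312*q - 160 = (q - 2)*(q^4 - 13*q^3 + 60*q^2 - 116*q + 80) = (q - 2)^2*(q^3 - 11*q^2 + 38*q - 40) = (q - 2)^3*(q^2 - 9*q + 20) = (q - 5)*(q - 2)^3*(q - 4)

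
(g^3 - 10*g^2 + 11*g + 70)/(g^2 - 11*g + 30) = (g^2 - 5*g - 14)/(g - 6)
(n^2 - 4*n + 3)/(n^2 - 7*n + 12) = (n - 1)/(n - 4)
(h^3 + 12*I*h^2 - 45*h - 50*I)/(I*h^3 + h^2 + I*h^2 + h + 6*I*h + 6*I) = (-I*h^2 + 10*h + 25*I)/(h^2 + h*(1 - 3*I) - 3*I)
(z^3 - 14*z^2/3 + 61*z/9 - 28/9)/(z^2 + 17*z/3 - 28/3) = (3*z^2 - 10*z + 7)/(3*(z + 7))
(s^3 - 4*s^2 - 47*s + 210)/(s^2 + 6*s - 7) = (s^2 - 11*s + 30)/(s - 1)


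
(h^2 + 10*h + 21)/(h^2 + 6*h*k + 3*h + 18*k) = (h + 7)/(h + 6*k)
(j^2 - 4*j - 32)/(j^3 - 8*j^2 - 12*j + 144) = (j - 8)/(j^2 - 12*j + 36)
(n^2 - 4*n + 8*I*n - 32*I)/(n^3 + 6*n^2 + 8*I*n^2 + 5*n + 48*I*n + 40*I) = (n - 4)/(n^2 + 6*n + 5)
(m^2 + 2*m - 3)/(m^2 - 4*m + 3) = (m + 3)/(m - 3)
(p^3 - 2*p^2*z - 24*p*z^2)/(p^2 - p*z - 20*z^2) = p*(-p + 6*z)/(-p + 5*z)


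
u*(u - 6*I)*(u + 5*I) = u^3 - I*u^2 + 30*u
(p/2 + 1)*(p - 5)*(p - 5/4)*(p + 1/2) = p^4/2 - 15*p^3/8 - 67*p^2/16 + 75*p/16 + 25/8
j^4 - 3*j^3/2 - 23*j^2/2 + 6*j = j*(j - 4)*(j - 1/2)*(j + 3)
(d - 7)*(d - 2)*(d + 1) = d^3 - 8*d^2 + 5*d + 14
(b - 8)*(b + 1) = b^2 - 7*b - 8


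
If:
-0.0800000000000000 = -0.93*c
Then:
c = 0.09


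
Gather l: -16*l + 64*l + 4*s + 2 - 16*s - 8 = 48*l - 12*s - 6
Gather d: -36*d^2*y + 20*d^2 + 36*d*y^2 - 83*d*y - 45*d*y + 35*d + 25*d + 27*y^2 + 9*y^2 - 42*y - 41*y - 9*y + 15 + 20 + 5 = d^2*(20 - 36*y) + d*(36*y^2 - 128*y + 60) + 36*y^2 - 92*y + 40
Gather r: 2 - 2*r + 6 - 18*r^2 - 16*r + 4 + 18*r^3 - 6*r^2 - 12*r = 18*r^3 - 24*r^2 - 30*r + 12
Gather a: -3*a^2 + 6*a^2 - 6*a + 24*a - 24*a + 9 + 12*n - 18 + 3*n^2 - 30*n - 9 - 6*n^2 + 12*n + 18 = 3*a^2 - 6*a - 3*n^2 - 6*n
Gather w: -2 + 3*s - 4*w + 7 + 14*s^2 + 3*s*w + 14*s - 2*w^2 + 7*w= 14*s^2 + 17*s - 2*w^2 + w*(3*s + 3) + 5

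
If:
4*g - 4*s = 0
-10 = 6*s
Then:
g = -5/3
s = -5/3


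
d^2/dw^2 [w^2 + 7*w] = 2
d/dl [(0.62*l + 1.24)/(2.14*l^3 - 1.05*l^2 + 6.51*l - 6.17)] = (-2.6536*l^3 - 7.3098*l^2 + 2.604*l - 11.8978)/(4.5796*l^6 - 4.494*l^5 + 28.9653*l^4 - 40.0786*l^3 + 55.3371*l^2 - 80.3334*l + 38.0689)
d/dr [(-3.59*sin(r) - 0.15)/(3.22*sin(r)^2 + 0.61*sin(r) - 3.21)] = (11.5598*sin(r)^2 + 0.966*sin(r) + 11.6154)*cos(r)/(10.3684*sin(r)^4 + 3.9284*sin(r)^3 - 20.3003*sin(r)^2 - 3.9162*sin(r) + 10.3041)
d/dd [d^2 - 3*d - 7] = 2*d - 3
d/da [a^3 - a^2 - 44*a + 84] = 3*a^2 - 2*a - 44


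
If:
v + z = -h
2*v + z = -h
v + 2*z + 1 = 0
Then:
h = 1/2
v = 0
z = -1/2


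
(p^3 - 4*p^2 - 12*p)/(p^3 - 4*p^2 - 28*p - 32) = p*(p - 6)/(p^2 - 6*p - 16)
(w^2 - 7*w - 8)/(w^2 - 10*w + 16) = (w + 1)/(w - 2)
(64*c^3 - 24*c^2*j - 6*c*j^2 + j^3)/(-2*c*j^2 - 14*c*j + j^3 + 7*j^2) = (-32*c^2 - 4*c*j + j^2)/(j*(j + 7))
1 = 1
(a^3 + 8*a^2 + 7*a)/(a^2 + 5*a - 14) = a*(a + 1)/(a - 2)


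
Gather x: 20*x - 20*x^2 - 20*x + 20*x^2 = 0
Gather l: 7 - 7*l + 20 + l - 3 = 24 - 6*l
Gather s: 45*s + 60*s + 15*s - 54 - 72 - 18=120*s - 144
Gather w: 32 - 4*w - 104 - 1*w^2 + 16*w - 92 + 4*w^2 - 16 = 3*w^2 + 12*w - 180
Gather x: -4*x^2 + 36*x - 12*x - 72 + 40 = -4*x^2 + 24*x - 32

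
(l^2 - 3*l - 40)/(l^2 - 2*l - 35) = (l - 8)/(l - 7)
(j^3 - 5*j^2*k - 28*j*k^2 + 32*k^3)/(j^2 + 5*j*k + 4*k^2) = (j^2 - 9*j*k + 8*k^2)/(j + k)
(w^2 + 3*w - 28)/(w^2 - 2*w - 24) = (-w^2 - 3*w + 28)/(-w^2 + 2*w + 24)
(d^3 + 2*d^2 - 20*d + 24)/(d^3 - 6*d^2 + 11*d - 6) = (d^2 + 4*d - 12)/(d^2 - 4*d + 3)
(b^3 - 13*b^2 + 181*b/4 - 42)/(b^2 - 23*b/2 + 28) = b - 3/2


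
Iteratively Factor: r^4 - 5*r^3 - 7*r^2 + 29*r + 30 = (r - 3)*(r^3 - 2*r^2 - 13*r - 10) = (r - 5)*(r - 3)*(r^2 + 3*r + 2) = (r - 5)*(r - 3)*(r + 2)*(r + 1)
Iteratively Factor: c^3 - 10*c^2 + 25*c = (c)*(c^2 - 10*c + 25) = c*(c - 5)*(c - 5)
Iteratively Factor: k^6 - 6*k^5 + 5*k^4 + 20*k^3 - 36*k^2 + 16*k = (k - 4)*(k^5 - 2*k^4 - 3*k^3 + 8*k^2 - 4*k) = (k - 4)*(k + 2)*(k^4 - 4*k^3 + 5*k^2 - 2*k) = (k - 4)*(k - 1)*(k + 2)*(k^3 - 3*k^2 + 2*k) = k*(k - 4)*(k - 1)*(k + 2)*(k^2 - 3*k + 2) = k*(k - 4)*(k - 1)^2*(k + 2)*(k - 2)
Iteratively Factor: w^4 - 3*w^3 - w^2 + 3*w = (w - 3)*(w^3 - w) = w*(w - 3)*(w^2 - 1) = w*(w - 3)*(w + 1)*(w - 1)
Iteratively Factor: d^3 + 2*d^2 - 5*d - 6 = (d + 1)*(d^2 + d - 6) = (d - 2)*(d + 1)*(d + 3)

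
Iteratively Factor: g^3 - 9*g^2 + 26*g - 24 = (g - 3)*(g^2 - 6*g + 8) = (g - 3)*(g - 2)*(g - 4)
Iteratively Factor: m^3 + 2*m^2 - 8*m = (m)*(m^2 + 2*m - 8) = m*(m + 4)*(m - 2)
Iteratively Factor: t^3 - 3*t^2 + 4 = (t + 1)*(t^2 - 4*t + 4) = (t - 2)*(t + 1)*(t - 2)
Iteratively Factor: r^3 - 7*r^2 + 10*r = (r - 2)*(r^2 - 5*r) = r*(r - 2)*(r - 5)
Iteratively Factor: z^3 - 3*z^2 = (z)*(z^2 - 3*z) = z^2*(z - 3)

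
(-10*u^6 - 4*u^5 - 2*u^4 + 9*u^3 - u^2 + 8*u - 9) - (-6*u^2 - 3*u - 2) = -10*u^6 - 4*u^5 - 2*u^4 + 9*u^3 + 5*u^2 + 11*u - 7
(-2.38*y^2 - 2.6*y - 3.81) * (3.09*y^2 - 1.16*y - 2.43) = -7.3542*y^4 - 5.2732*y^3 - 2.9735*y^2 + 10.7376*y + 9.2583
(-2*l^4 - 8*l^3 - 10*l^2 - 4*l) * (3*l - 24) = -6*l^5 + 24*l^4 + 162*l^3 + 228*l^2 + 96*l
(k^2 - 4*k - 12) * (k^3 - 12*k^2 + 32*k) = k^5 - 16*k^4 + 68*k^3 + 16*k^2 - 384*k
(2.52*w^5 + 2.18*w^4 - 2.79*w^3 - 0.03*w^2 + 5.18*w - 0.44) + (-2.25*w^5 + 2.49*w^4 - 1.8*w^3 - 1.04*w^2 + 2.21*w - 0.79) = 0.27*w^5 + 4.67*w^4 - 4.59*w^3 - 1.07*w^2 + 7.39*w - 1.23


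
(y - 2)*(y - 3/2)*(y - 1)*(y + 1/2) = y^4 - 4*y^3 + 17*y^2/4 + y/4 - 3/2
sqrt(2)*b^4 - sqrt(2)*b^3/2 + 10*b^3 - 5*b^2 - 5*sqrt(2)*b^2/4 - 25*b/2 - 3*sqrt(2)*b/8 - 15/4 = (b - 3/2)*(b + 1/2)*(b + 5*sqrt(2))*(sqrt(2)*b + sqrt(2)/2)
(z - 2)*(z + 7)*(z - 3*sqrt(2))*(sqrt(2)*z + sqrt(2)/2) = sqrt(2)*z^4 - 6*z^3 + 11*sqrt(2)*z^3/2 - 33*z^2 - 23*sqrt(2)*z^2/2 - 7*sqrt(2)*z + 69*z + 42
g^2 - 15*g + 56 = (g - 8)*(g - 7)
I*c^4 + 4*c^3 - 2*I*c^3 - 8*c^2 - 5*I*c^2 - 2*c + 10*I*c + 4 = (c - 2)*(c - 2*I)*(c - I)*(I*c + 1)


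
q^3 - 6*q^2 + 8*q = q*(q - 4)*(q - 2)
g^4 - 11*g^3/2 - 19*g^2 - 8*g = g*(g - 8)*(g + 1/2)*(g + 2)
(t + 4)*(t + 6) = t^2 + 10*t + 24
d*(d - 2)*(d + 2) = d^3 - 4*d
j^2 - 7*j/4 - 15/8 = (j - 5/2)*(j + 3/4)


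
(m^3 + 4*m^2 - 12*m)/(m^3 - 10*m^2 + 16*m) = (m + 6)/(m - 8)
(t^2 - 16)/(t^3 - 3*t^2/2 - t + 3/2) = 2*(t^2 - 16)/(2*t^3 - 3*t^2 - 2*t + 3)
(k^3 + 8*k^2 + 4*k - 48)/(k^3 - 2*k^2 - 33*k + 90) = (k^2 + 2*k - 8)/(k^2 - 8*k + 15)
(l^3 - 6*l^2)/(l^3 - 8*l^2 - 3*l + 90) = l^2/(l^2 - 2*l - 15)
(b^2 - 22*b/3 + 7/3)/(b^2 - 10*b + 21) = (b - 1/3)/(b - 3)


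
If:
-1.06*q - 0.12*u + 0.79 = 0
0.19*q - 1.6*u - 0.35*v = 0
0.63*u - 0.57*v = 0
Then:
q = 0.74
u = 0.07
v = 0.08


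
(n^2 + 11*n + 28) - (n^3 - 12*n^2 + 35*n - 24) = -n^3 + 13*n^2 - 24*n + 52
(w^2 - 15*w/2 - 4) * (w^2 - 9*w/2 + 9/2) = w^4 - 12*w^3 + 137*w^2/4 - 63*w/4 - 18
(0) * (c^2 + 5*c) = 0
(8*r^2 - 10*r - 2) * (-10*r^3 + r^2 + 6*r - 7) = -80*r^5 + 108*r^4 + 58*r^3 - 118*r^2 + 58*r + 14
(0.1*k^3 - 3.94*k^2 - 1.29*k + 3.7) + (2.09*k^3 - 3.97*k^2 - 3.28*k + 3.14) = 2.19*k^3 - 7.91*k^2 - 4.57*k + 6.84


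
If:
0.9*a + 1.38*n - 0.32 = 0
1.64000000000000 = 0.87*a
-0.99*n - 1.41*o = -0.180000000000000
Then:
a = 1.89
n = -1.00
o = 0.83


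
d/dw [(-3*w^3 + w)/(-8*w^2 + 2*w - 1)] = (24*w^4 - 12*w^3 + 17*w^2 - 1)/(64*w^4 - 32*w^3 + 20*w^2 - 4*w + 1)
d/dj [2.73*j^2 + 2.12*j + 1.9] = 5.46*j + 2.12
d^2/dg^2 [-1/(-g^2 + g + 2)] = 2*(g^2 - g - (2*g - 1)^2 - 2)/(-g^2 + g + 2)^3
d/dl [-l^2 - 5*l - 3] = -2*l - 5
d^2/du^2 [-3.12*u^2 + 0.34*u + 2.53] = -6.24000000000000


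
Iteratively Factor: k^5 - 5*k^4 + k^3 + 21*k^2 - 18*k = (k - 3)*(k^4 - 2*k^3 - 5*k^2 + 6*k) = (k - 3)*(k + 2)*(k^3 - 4*k^2 + 3*k) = (k - 3)^2*(k + 2)*(k^2 - k) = (k - 3)^2*(k - 1)*(k + 2)*(k)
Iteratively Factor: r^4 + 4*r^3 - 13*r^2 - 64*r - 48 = (r + 4)*(r^3 - 13*r - 12) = (r + 3)*(r + 4)*(r^2 - 3*r - 4) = (r - 4)*(r + 3)*(r + 4)*(r + 1)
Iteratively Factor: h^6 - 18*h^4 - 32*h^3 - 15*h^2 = (h + 1)*(h^5 - h^4 - 17*h^3 - 15*h^2) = h*(h + 1)*(h^4 - h^3 - 17*h^2 - 15*h) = h*(h + 1)^2*(h^3 - 2*h^2 - 15*h) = h*(h - 5)*(h + 1)^2*(h^2 + 3*h) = h^2*(h - 5)*(h + 1)^2*(h + 3)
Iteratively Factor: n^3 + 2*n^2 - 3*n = (n)*(n^2 + 2*n - 3) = n*(n + 3)*(n - 1)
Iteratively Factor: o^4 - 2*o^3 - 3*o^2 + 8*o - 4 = (o - 1)*(o^3 - o^2 - 4*o + 4) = (o - 1)*(o + 2)*(o^2 - 3*o + 2) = (o - 1)^2*(o + 2)*(o - 2)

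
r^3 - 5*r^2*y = r^2*(r - 5*y)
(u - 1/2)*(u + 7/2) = u^2 + 3*u - 7/4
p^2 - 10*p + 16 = (p - 8)*(p - 2)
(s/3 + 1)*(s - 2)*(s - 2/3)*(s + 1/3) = s^4/3 + 2*s^3/9 - 59*s^2/27 + 16*s/27 + 4/9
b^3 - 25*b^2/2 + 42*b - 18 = (b - 6)^2*(b - 1/2)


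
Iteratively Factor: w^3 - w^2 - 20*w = (w + 4)*(w^2 - 5*w) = w*(w + 4)*(w - 5)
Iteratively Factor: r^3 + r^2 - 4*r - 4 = (r - 2)*(r^2 + 3*r + 2) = (r - 2)*(r + 1)*(r + 2)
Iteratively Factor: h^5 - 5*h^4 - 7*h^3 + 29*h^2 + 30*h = (h)*(h^4 - 5*h^3 - 7*h^2 + 29*h + 30) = h*(h + 2)*(h^3 - 7*h^2 + 7*h + 15) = h*(h - 3)*(h + 2)*(h^2 - 4*h - 5) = h*(h - 3)*(h + 1)*(h + 2)*(h - 5)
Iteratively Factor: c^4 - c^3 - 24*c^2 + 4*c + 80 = (c + 2)*(c^3 - 3*c^2 - 18*c + 40) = (c - 5)*(c + 2)*(c^2 + 2*c - 8) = (c - 5)*(c - 2)*(c + 2)*(c + 4)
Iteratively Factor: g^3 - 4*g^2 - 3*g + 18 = (g - 3)*(g^2 - g - 6) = (g - 3)^2*(g + 2)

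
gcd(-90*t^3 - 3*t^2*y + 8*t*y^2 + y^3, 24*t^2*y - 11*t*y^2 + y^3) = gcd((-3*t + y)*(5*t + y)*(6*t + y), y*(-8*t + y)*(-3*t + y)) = -3*t + y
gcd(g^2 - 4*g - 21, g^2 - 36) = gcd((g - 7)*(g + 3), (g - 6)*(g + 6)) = 1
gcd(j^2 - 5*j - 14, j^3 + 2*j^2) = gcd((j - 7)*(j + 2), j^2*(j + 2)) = j + 2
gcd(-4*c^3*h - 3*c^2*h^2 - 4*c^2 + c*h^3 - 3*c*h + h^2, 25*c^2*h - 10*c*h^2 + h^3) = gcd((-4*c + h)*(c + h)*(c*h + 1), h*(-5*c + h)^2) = 1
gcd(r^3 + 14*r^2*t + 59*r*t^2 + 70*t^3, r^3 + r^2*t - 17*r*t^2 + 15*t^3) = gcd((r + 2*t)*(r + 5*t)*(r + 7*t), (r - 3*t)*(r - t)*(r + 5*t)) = r + 5*t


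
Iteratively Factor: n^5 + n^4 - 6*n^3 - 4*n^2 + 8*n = (n - 2)*(n^4 + 3*n^3 - 4*n) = n*(n - 2)*(n^3 + 3*n^2 - 4) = n*(n - 2)*(n + 2)*(n^2 + n - 2) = n*(n - 2)*(n + 2)^2*(n - 1)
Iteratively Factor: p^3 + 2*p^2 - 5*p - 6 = (p + 1)*(p^2 + p - 6) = (p + 1)*(p + 3)*(p - 2)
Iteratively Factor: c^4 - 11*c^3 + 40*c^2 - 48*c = (c - 3)*(c^3 - 8*c^2 + 16*c) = (c - 4)*(c - 3)*(c^2 - 4*c) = (c - 4)^2*(c - 3)*(c)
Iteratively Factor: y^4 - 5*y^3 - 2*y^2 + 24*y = (y)*(y^3 - 5*y^2 - 2*y + 24) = y*(y + 2)*(y^2 - 7*y + 12) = y*(y - 3)*(y + 2)*(y - 4)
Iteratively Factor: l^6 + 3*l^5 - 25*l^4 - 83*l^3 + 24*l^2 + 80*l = (l)*(l^5 + 3*l^4 - 25*l^3 - 83*l^2 + 24*l + 80) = l*(l + 1)*(l^4 + 2*l^3 - 27*l^2 - 56*l + 80) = l*(l - 5)*(l + 1)*(l^3 + 7*l^2 + 8*l - 16) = l*(l - 5)*(l + 1)*(l + 4)*(l^2 + 3*l - 4) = l*(l - 5)*(l - 1)*(l + 1)*(l + 4)*(l + 4)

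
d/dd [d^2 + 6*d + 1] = 2*d + 6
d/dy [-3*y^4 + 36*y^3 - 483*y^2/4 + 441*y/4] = -12*y^3 + 108*y^2 - 483*y/2 + 441/4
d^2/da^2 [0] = 0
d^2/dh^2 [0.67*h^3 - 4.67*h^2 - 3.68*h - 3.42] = 4.02*h - 9.34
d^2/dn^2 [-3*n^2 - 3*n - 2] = -6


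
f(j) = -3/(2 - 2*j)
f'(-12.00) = -0.00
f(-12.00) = -0.12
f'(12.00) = -0.01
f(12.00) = 0.14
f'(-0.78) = -0.47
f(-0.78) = -0.84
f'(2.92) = -0.41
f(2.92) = 0.78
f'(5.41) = -0.08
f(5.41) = 0.34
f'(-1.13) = -0.33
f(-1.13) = -0.70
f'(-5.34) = -0.04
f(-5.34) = -0.24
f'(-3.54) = -0.07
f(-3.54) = -0.33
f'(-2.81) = -0.10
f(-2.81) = -0.39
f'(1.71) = -2.98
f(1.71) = 2.11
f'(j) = -6/(2 - 2*j)^2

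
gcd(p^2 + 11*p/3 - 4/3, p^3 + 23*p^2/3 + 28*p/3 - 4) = p - 1/3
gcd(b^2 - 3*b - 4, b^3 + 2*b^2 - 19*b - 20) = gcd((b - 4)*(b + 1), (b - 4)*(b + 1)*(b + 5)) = b^2 - 3*b - 4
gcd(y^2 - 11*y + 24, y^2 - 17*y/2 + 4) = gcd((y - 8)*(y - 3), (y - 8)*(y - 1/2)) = y - 8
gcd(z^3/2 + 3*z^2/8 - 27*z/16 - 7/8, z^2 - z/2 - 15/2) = 1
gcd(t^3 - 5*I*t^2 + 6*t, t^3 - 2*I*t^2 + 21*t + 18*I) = t^2 - 5*I*t + 6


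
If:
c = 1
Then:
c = 1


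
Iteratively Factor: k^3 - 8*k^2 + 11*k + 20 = (k - 4)*(k^2 - 4*k - 5) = (k - 4)*(k + 1)*(k - 5)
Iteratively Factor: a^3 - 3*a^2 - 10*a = (a - 5)*(a^2 + 2*a) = (a - 5)*(a + 2)*(a)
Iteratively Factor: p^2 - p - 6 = (p - 3)*(p + 2)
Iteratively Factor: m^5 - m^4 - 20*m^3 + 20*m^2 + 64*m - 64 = (m + 4)*(m^4 - 5*m^3 + 20*m - 16) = (m + 2)*(m + 4)*(m^3 - 7*m^2 + 14*m - 8) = (m - 4)*(m + 2)*(m + 4)*(m^2 - 3*m + 2) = (m - 4)*(m - 1)*(m + 2)*(m + 4)*(m - 2)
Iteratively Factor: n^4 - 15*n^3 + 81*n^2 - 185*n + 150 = (n - 2)*(n^3 - 13*n^2 + 55*n - 75) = (n - 5)*(n - 2)*(n^2 - 8*n + 15) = (n - 5)^2*(n - 2)*(n - 3)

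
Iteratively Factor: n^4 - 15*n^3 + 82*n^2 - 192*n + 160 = (n - 2)*(n^3 - 13*n^2 + 56*n - 80) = (n - 5)*(n - 2)*(n^2 - 8*n + 16) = (n - 5)*(n - 4)*(n - 2)*(n - 4)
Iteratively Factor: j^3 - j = (j + 1)*(j^2 - j) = (j - 1)*(j + 1)*(j)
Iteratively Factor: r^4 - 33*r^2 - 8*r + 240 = (r - 3)*(r^3 + 3*r^2 - 24*r - 80) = (r - 3)*(r + 4)*(r^2 - r - 20) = (r - 5)*(r - 3)*(r + 4)*(r + 4)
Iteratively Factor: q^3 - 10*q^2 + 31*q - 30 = (q - 5)*(q^2 - 5*q + 6) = (q - 5)*(q - 2)*(q - 3)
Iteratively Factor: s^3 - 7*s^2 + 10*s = (s - 2)*(s^2 - 5*s) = (s - 5)*(s - 2)*(s)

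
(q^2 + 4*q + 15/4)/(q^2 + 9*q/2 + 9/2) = (q + 5/2)/(q + 3)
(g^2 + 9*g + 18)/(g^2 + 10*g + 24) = (g + 3)/(g + 4)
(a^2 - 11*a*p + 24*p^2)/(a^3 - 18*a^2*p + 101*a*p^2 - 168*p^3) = 1/(a - 7*p)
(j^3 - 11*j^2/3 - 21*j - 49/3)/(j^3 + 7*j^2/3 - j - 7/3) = (j - 7)/(j - 1)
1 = 1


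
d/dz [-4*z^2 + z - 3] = 1 - 8*z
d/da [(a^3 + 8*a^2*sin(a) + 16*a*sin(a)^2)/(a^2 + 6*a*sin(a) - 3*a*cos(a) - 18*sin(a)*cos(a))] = (-a*(a + 4*sin(a))^2*(3*a*sin(a) + 6*a*cos(a) + 2*a + 6*sin(a) - 3*cos(a) - 18*cos(2*a)) + (a^2 + 6*a*sin(a) - 3*a*cos(a) - 9*sin(2*a))*(8*a^2*cos(a) + 3*a^2 + 16*a*sin(a) + 16*a*sin(2*a) + 16*sin(a)^2))/((a + 6*sin(a))^2*(a - 3*cos(a))^2)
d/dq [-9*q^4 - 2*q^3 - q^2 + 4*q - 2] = -36*q^3 - 6*q^2 - 2*q + 4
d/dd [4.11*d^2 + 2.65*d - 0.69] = 8.22*d + 2.65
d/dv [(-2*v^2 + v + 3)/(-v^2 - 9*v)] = (19*v^2 + 6*v + 27)/(v^2*(v^2 + 18*v + 81))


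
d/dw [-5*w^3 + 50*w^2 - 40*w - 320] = -15*w^2 + 100*w - 40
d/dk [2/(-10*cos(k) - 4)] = -5*sin(k)/(5*cos(k) + 2)^2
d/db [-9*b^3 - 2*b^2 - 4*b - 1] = -27*b^2 - 4*b - 4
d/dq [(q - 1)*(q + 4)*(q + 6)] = 3*q^2 + 18*q + 14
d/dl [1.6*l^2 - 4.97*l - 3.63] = 3.2*l - 4.97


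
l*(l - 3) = l^2 - 3*l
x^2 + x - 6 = (x - 2)*(x + 3)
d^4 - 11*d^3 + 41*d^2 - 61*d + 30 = (d - 5)*(d - 3)*(d - 2)*(d - 1)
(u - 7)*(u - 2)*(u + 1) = u^3 - 8*u^2 + 5*u + 14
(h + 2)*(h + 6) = h^2 + 8*h + 12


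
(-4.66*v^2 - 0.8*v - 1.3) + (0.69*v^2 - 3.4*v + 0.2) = -3.97*v^2 - 4.2*v - 1.1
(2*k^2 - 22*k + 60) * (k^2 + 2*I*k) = 2*k^4 - 22*k^3 + 4*I*k^3 + 60*k^2 - 44*I*k^2 + 120*I*k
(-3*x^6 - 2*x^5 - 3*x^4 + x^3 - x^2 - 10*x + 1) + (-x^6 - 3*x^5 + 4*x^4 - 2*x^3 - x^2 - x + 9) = -4*x^6 - 5*x^5 + x^4 - x^3 - 2*x^2 - 11*x + 10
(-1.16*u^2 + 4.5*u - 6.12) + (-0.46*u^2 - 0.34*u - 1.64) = -1.62*u^2 + 4.16*u - 7.76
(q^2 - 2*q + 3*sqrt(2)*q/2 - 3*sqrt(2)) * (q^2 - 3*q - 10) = q^4 - 5*q^3 + 3*sqrt(2)*q^3/2 - 15*sqrt(2)*q^2/2 - 4*q^2 - 6*sqrt(2)*q + 20*q + 30*sqrt(2)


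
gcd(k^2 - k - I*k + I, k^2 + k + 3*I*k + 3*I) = 1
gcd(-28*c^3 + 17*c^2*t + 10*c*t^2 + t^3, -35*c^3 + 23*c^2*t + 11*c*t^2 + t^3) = -7*c^2 + 6*c*t + t^2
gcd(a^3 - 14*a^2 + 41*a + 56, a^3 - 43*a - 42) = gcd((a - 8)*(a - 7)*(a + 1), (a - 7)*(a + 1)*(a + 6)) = a^2 - 6*a - 7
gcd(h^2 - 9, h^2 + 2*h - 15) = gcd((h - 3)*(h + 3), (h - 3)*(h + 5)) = h - 3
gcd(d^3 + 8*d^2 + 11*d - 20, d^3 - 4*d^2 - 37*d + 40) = d^2 + 4*d - 5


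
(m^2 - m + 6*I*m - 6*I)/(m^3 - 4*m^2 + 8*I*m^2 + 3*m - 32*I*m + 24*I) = (m + 6*I)/(m^2 + m*(-3 + 8*I) - 24*I)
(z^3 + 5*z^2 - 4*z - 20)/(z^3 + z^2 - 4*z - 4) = (z + 5)/(z + 1)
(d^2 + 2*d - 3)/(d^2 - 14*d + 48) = (d^2 + 2*d - 3)/(d^2 - 14*d + 48)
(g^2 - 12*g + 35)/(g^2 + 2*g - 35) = (g - 7)/(g + 7)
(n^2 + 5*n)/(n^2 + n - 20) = n/(n - 4)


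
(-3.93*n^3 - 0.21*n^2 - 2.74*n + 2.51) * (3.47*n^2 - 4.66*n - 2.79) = -13.6371*n^5 + 17.5851*n^4 + 2.4355*n^3 + 22.064*n^2 - 4.052*n - 7.0029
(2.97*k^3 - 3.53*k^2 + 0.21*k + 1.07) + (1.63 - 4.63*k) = 2.97*k^3 - 3.53*k^2 - 4.42*k + 2.7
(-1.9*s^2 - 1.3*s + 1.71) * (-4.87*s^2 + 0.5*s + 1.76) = 9.253*s^4 + 5.381*s^3 - 12.3217*s^2 - 1.433*s + 3.0096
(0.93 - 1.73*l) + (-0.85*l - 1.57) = -2.58*l - 0.64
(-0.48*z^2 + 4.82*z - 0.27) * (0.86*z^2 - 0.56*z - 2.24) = -0.4128*z^4 + 4.414*z^3 - 1.8562*z^2 - 10.6456*z + 0.6048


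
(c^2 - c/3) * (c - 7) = c^3 - 22*c^2/3 + 7*c/3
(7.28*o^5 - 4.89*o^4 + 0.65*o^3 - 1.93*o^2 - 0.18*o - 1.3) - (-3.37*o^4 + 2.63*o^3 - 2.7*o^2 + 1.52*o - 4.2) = 7.28*o^5 - 1.52*o^4 - 1.98*o^3 + 0.77*o^2 - 1.7*o + 2.9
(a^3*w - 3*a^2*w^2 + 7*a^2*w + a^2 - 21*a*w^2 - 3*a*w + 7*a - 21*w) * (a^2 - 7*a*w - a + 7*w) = a^5*w - 10*a^4*w^2 + 6*a^4*w + a^4 + 21*a^3*w^3 - 60*a^3*w^2 - 17*a^3*w + 6*a^3 + 126*a^2*w^3 + 91*a^2*w^2 - 60*a^2*w - 7*a^2 - 147*a*w^3 + 126*a*w^2 + 70*a*w - 147*w^2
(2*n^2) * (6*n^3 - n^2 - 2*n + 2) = 12*n^5 - 2*n^4 - 4*n^3 + 4*n^2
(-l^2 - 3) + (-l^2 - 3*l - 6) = -2*l^2 - 3*l - 9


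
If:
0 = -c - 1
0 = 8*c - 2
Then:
No Solution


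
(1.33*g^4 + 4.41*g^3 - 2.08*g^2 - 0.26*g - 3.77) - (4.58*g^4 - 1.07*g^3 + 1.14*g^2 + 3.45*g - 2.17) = -3.25*g^4 + 5.48*g^3 - 3.22*g^2 - 3.71*g - 1.6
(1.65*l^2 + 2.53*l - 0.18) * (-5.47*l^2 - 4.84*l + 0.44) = -9.0255*l^4 - 21.8251*l^3 - 10.5346*l^2 + 1.9844*l - 0.0792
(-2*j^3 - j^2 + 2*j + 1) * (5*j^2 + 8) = -10*j^5 - 5*j^4 - 6*j^3 - 3*j^2 + 16*j + 8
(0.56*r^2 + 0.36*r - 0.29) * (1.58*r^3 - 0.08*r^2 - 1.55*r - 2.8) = 0.8848*r^5 + 0.524*r^4 - 1.355*r^3 - 2.1028*r^2 - 0.5585*r + 0.812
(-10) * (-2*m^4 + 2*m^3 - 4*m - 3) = 20*m^4 - 20*m^3 + 40*m + 30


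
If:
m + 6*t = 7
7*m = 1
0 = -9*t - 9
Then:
No Solution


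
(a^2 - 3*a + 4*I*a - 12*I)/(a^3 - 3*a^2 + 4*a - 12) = (a + 4*I)/(a^2 + 4)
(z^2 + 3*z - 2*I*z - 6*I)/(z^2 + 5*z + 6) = (z - 2*I)/(z + 2)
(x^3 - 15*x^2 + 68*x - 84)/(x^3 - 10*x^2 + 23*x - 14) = (x - 6)/(x - 1)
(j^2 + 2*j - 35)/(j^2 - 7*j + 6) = (j^2 + 2*j - 35)/(j^2 - 7*j + 6)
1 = 1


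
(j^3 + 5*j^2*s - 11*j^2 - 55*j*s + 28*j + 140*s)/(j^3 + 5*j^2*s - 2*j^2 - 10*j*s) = (j^2 - 11*j + 28)/(j*(j - 2))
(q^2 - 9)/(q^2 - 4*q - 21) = (q - 3)/(q - 7)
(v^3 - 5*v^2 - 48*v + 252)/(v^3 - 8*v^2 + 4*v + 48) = (v^2 + v - 42)/(v^2 - 2*v - 8)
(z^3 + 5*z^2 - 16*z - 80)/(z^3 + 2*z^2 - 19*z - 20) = (z + 4)/(z + 1)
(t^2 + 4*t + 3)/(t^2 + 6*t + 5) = (t + 3)/(t + 5)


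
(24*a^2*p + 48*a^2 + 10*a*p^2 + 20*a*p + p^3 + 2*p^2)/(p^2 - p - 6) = (24*a^2 + 10*a*p + p^2)/(p - 3)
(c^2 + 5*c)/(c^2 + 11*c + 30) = c/(c + 6)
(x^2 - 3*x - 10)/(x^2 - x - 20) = (x + 2)/(x + 4)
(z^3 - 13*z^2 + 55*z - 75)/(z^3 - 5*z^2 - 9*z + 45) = (z - 5)/(z + 3)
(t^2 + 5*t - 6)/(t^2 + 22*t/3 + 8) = 3*(t - 1)/(3*t + 4)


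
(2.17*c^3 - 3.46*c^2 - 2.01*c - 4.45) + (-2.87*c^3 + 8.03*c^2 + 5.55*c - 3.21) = -0.7*c^3 + 4.57*c^2 + 3.54*c - 7.66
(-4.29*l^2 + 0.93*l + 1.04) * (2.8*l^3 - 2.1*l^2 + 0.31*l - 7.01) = -12.012*l^5 + 11.613*l^4 - 0.3709*l^3 + 28.1772*l^2 - 6.1969*l - 7.2904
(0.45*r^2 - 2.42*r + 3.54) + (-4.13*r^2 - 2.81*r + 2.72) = -3.68*r^2 - 5.23*r + 6.26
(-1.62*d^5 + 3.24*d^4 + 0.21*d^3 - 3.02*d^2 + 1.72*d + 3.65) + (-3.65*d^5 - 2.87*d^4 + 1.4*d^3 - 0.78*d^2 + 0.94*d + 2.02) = -5.27*d^5 + 0.37*d^4 + 1.61*d^3 - 3.8*d^2 + 2.66*d + 5.67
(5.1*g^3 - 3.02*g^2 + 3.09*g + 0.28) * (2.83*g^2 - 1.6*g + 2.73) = 14.433*g^5 - 16.7066*g^4 + 27.4997*g^3 - 12.3962*g^2 + 7.9877*g + 0.7644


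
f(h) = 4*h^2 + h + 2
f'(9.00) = 73.00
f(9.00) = 335.00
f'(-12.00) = -95.00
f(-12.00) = 566.00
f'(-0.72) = -4.76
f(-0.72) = 3.35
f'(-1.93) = -14.44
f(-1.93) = 14.97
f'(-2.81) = -21.48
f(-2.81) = 30.77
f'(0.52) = 5.16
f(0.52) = 3.60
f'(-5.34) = -41.72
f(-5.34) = 110.72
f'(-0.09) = 0.28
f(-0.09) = 1.94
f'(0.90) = 8.20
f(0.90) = 6.14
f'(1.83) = 15.64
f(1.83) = 17.23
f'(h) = 8*h + 1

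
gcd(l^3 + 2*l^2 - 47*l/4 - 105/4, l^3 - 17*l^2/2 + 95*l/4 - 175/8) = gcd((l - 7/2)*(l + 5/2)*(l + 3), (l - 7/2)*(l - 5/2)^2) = l - 7/2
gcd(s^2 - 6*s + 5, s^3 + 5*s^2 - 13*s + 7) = s - 1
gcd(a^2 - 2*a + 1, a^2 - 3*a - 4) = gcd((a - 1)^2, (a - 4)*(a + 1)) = 1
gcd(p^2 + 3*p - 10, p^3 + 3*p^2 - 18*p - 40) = p + 5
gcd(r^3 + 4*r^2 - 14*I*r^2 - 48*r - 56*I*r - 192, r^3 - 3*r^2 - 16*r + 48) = r + 4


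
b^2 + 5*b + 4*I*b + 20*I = (b + 5)*(b + 4*I)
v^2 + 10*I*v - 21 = (v + 3*I)*(v + 7*I)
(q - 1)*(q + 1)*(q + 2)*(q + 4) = q^4 + 6*q^3 + 7*q^2 - 6*q - 8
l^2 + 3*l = l*(l + 3)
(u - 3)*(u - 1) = u^2 - 4*u + 3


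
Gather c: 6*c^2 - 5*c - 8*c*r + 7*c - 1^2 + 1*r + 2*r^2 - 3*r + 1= 6*c^2 + c*(2 - 8*r) + 2*r^2 - 2*r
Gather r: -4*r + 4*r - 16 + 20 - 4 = 0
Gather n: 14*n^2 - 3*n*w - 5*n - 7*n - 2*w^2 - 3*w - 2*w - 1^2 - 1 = 14*n^2 + n*(-3*w - 12) - 2*w^2 - 5*w - 2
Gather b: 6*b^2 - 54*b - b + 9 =6*b^2 - 55*b + 9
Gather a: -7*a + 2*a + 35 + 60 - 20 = 75 - 5*a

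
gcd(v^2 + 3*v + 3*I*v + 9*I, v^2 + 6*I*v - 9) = v + 3*I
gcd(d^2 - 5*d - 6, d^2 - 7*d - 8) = d + 1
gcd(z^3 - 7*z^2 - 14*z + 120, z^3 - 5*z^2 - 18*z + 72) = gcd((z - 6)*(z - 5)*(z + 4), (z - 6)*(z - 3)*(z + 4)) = z^2 - 2*z - 24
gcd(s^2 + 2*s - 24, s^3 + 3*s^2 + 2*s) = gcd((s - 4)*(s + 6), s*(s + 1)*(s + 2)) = 1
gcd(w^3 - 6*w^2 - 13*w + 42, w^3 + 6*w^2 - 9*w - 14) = w - 2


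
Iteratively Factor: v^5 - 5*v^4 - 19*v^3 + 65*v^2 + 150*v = (v + 2)*(v^4 - 7*v^3 - 5*v^2 + 75*v) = v*(v + 2)*(v^3 - 7*v^2 - 5*v + 75) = v*(v - 5)*(v + 2)*(v^2 - 2*v - 15) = v*(v - 5)*(v + 2)*(v + 3)*(v - 5)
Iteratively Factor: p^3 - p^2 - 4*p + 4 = (p - 1)*(p^2 - 4) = (p - 1)*(p + 2)*(p - 2)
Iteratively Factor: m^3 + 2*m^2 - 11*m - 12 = (m + 1)*(m^2 + m - 12) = (m - 3)*(m + 1)*(m + 4)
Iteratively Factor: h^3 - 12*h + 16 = (h - 2)*(h^2 + 2*h - 8) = (h - 2)*(h + 4)*(h - 2)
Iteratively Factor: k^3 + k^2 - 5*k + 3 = (k - 1)*(k^2 + 2*k - 3) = (k - 1)^2*(k + 3)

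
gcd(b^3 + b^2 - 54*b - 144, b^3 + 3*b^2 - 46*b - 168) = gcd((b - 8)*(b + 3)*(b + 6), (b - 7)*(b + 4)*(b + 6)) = b + 6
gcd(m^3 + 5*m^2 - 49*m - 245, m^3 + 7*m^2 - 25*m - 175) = m^2 + 12*m + 35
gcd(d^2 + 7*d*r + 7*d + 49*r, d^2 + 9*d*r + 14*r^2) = d + 7*r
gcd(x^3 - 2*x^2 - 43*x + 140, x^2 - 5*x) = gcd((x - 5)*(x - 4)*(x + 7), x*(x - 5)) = x - 5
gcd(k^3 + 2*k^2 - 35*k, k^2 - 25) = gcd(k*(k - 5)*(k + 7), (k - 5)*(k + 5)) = k - 5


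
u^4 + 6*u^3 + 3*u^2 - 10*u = u*(u - 1)*(u + 2)*(u + 5)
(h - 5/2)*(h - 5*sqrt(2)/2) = h^2 - 5*sqrt(2)*h/2 - 5*h/2 + 25*sqrt(2)/4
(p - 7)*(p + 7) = p^2 - 49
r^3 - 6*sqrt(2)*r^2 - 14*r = r*(r - 7*sqrt(2))*(r + sqrt(2))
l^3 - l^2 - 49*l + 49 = (l - 7)*(l - 1)*(l + 7)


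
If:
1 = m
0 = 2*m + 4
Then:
No Solution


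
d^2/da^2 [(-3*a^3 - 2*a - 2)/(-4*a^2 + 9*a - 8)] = 2*(179*a^3 - 552*a^2 + 168*a + 242)/(64*a^6 - 432*a^5 + 1356*a^4 - 2457*a^3 + 2712*a^2 - 1728*a + 512)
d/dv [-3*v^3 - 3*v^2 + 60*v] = -9*v^2 - 6*v + 60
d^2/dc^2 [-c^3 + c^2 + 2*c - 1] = 2 - 6*c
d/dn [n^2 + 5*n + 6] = 2*n + 5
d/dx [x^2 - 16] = 2*x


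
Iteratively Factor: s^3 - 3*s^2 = (s)*(s^2 - 3*s) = s^2*(s - 3)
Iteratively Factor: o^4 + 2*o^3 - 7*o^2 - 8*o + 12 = (o - 1)*(o^3 + 3*o^2 - 4*o - 12) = (o - 1)*(o + 3)*(o^2 - 4) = (o - 1)*(o + 2)*(o + 3)*(o - 2)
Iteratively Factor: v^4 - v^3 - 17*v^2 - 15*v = (v + 3)*(v^3 - 4*v^2 - 5*v) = (v + 1)*(v + 3)*(v^2 - 5*v) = v*(v + 1)*(v + 3)*(v - 5)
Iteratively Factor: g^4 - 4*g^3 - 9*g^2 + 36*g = (g - 3)*(g^3 - g^2 - 12*g) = (g - 3)*(g + 3)*(g^2 - 4*g) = g*(g - 3)*(g + 3)*(g - 4)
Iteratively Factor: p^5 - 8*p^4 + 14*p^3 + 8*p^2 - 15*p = (p - 5)*(p^4 - 3*p^3 - p^2 + 3*p) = p*(p - 5)*(p^3 - 3*p^2 - p + 3) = p*(p - 5)*(p + 1)*(p^2 - 4*p + 3) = p*(p - 5)*(p - 3)*(p + 1)*(p - 1)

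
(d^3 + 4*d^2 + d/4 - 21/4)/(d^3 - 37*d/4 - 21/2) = (2*d^2 + 5*d - 7)/(2*d^2 - 3*d - 14)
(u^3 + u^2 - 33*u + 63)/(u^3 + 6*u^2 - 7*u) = (u^2 - 6*u + 9)/(u*(u - 1))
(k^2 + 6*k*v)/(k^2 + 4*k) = (k + 6*v)/(k + 4)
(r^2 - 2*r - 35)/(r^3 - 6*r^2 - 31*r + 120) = (r - 7)/(r^2 - 11*r + 24)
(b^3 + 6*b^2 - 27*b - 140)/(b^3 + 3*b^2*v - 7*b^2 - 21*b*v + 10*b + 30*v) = (b^2 + 11*b + 28)/(b^2 + 3*b*v - 2*b - 6*v)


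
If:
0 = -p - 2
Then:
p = -2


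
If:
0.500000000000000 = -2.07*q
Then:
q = -0.24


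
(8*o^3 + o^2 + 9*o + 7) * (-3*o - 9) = -24*o^4 - 75*o^3 - 36*o^2 - 102*o - 63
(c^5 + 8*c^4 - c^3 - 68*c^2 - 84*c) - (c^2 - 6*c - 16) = c^5 + 8*c^4 - c^3 - 69*c^2 - 78*c + 16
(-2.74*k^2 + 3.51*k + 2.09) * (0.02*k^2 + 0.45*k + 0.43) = -0.0548*k^4 - 1.1628*k^3 + 0.4431*k^2 + 2.4498*k + 0.8987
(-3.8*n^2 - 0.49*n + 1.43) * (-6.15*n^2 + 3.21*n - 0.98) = 23.37*n^4 - 9.1845*n^3 - 6.6434*n^2 + 5.0705*n - 1.4014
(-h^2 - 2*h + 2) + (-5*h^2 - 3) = -6*h^2 - 2*h - 1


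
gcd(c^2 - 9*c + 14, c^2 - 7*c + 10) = c - 2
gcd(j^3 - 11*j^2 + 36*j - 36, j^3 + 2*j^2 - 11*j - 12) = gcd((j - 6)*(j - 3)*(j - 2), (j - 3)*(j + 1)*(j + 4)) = j - 3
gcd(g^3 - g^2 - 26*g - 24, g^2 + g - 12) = g + 4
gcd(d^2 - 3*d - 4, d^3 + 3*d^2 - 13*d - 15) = d + 1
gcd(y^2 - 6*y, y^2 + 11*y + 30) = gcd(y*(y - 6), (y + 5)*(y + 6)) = 1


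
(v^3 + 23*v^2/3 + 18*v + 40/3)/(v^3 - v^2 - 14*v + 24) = (3*v^2 + 11*v + 10)/(3*(v^2 - 5*v + 6))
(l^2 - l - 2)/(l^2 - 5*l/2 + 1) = 2*(l + 1)/(2*l - 1)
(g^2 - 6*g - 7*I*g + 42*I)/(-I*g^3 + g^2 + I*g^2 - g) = (I*g^2 + g*(7 - 6*I) - 42)/(g*(g^2 + g*(-1 + I) - I))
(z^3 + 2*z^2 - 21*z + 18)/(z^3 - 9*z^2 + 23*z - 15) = (z + 6)/(z - 5)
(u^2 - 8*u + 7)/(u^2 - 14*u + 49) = (u - 1)/(u - 7)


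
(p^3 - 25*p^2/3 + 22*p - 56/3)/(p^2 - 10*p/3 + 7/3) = (p^2 - 6*p + 8)/(p - 1)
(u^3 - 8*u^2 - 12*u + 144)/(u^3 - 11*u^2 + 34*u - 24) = (u^2 - 2*u - 24)/(u^2 - 5*u + 4)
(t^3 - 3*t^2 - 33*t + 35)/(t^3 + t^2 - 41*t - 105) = (t - 1)/(t + 3)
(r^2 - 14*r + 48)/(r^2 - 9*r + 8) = (r - 6)/(r - 1)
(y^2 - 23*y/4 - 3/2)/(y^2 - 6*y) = (y + 1/4)/y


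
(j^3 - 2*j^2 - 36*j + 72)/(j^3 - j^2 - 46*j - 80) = (-j^3 + 2*j^2 + 36*j - 72)/(-j^3 + j^2 + 46*j + 80)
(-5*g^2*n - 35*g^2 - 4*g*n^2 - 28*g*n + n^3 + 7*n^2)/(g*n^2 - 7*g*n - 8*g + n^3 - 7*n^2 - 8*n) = (-5*g*n - 35*g + n^2 + 7*n)/(n^2 - 7*n - 8)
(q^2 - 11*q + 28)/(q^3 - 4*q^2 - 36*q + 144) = (q - 7)/(q^2 - 36)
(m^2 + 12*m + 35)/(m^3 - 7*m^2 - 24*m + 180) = (m + 7)/(m^2 - 12*m + 36)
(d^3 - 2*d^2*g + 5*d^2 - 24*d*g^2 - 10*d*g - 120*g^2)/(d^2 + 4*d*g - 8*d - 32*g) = (d^2 - 6*d*g + 5*d - 30*g)/(d - 8)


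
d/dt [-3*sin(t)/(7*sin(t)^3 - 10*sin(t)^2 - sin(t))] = 6*(7*sin(t) - 5)*cos(t)/(-7*sin(t)^2 + 10*sin(t) + 1)^2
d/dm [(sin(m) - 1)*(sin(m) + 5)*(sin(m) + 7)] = (3*sin(m)^2 + 22*sin(m) + 23)*cos(m)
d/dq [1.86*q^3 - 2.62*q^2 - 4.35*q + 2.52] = 5.58*q^2 - 5.24*q - 4.35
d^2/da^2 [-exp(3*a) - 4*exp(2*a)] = (-9*exp(a) - 16)*exp(2*a)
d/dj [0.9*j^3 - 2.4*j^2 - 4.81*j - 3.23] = 2.7*j^2 - 4.8*j - 4.81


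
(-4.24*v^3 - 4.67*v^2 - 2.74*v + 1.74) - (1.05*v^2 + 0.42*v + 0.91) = -4.24*v^3 - 5.72*v^2 - 3.16*v + 0.83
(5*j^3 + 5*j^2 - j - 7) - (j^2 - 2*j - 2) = 5*j^3 + 4*j^2 + j - 5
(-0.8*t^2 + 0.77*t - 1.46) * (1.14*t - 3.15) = -0.912*t^3 + 3.3978*t^2 - 4.0899*t + 4.599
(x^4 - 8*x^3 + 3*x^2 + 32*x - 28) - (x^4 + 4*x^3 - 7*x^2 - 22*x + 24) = -12*x^3 + 10*x^2 + 54*x - 52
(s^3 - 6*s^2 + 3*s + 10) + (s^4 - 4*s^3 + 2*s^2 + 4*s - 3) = s^4 - 3*s^3 - 4*s^2 + 7*s + 7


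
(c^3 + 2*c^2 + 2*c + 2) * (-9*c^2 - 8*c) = -9*c^5 - 26*c^4 - 34*c^3 - 34*c^2 - 16*c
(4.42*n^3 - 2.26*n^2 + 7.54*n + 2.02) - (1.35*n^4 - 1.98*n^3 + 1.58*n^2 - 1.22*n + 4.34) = -1.35*n^4 + 6.4*n^3 - 3.84*n^2 + 8.76*n - 2.32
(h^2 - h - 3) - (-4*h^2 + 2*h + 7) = 5*h^2 - 3*h - 10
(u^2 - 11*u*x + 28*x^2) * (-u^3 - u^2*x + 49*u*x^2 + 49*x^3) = -u^5 + 10*u^4*x + 32*u^3*x^2 - 518*u^2*x^3 + 833*u*x^4 + 1372*x^5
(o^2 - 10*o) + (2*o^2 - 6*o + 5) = 3*o^2 - 16*o + 5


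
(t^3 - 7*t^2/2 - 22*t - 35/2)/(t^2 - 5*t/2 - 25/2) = (t^2 - 6*t - 7)/(t - 5)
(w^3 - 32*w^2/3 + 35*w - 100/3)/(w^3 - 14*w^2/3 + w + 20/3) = (w - 5)/(w + 1)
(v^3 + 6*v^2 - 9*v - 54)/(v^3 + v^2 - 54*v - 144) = (v - 3)/(v - 8)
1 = 1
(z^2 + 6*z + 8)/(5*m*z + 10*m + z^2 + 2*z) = (z + 4)/(5*m + z)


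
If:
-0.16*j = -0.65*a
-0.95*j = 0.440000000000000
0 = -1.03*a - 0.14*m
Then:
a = -0.11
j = -0.46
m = 0.84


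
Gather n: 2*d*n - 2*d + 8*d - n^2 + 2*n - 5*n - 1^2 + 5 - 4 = 6*d - n^2 + n*(2*d - 3)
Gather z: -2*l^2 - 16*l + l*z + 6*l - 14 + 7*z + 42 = -2*l^2 - 10*l + z*(l + 7) + 28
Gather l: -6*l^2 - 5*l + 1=-6*l^2 - 5*l + 1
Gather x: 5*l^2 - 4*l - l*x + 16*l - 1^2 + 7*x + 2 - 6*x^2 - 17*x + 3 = 5*l^2 + 12*l - 6*x^2 + x*(-l - 10) + 4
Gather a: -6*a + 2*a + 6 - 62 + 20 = -4*a - 36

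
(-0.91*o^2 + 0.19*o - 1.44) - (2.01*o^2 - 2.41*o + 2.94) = -2.92*o^2 + 2.6*o - 4.38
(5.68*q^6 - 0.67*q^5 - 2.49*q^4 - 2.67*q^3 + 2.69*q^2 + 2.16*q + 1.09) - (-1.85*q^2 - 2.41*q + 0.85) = 5.68*q^6 - 0.67*q^5 - 2.49*q^4 - 2.67*q^3 + 4.54*q^2 + 4.57*q + 0.24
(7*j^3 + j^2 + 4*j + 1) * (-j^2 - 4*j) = -7*j^5 - 29*j^4 - 8*j^3 - 17*j^2 - 4*j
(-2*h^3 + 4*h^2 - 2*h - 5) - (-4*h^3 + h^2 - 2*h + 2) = 2*h^3 + 3*h^2 - 7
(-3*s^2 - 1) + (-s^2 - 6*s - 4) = -4*s^2 - 6*s - 5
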